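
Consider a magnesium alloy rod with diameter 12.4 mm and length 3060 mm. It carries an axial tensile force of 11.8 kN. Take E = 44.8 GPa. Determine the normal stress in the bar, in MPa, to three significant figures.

A = 120.8 mm².
σ = N/A = 11800/120.8 = 97.71 MPa.

97.7 MPa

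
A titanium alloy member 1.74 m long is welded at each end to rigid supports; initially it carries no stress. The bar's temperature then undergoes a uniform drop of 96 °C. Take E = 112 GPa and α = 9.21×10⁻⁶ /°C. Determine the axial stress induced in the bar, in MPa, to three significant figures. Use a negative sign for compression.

Free thermal expansion αLΔT = 9.21e-6 · 1740 · -96 = -1.538 mm.
The walls impose strain ε = −(-1.538)/1740 = 8.8416e-04; σ = Eε = 112000 · 8.8416e-04 = 99.03 MPa.

99.0 MPa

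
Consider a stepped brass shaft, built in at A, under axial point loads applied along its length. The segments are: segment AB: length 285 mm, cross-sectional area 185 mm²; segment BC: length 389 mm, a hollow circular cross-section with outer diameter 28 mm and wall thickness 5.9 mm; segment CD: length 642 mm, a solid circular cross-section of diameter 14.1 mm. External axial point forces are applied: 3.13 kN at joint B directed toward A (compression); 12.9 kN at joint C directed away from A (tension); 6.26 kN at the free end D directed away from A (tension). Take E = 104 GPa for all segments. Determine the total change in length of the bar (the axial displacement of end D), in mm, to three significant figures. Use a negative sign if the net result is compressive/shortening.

0.660 mm

Internal axial forces (sectioning from the free end, tension +): N_CD = 6.26 kN, N_BC = 19.16 kN, N_AB = 16.03 kN.
A_BC = 409.6 mm².
A_CD = 156.1 mm².
δ_AB = 16030·285/(185·104000) = 0.2375 mm
δ_BC = 19160·389/(409.6·104000) = 0.175 mm
δ_CD = 6260·642/(156.1·104000) = 0.2475 mm
δ = Σδ_i = 0.6599 mm.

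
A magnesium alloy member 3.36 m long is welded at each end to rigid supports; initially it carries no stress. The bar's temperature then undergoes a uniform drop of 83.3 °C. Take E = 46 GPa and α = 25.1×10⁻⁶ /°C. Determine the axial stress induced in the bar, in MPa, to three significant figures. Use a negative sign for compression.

96.2 MPa

Free thermal expansion αLΔT = 25.1e-6 · 3360 · -83.3 = -7.025 mm.
The walls impose strain ε = −(-7.025)/3360 = 2.0908e-03; σ = Eε = 46000 · 2.0908e-03 = 96.18 MPa.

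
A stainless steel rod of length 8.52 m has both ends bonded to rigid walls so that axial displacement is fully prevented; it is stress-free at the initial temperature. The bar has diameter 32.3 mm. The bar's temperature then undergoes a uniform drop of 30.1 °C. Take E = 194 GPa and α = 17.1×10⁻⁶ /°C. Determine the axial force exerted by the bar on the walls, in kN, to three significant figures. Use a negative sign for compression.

Free thermal expansion αLΔT = 17.1e-6 · 8520 · -30.1 = -4.385 mm.
The walls impose strain ε = −(-4.385)/8520 = 5.1471e-04; σ = Eε = 194000 · 5.1471e-04 = 99.85 MPa.
Wall reaction R = σ·A = 99.85·819.4 = 81820 N = 81.82 kN.

81.8 kN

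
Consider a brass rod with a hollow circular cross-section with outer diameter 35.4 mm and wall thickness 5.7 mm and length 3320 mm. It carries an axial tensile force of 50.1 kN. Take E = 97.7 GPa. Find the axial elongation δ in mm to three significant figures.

3.20 mm

A = 531.8 mm².
δ_mech = NL/(AE) = 50100·3320/(531.8·97700) = 3.201 mm.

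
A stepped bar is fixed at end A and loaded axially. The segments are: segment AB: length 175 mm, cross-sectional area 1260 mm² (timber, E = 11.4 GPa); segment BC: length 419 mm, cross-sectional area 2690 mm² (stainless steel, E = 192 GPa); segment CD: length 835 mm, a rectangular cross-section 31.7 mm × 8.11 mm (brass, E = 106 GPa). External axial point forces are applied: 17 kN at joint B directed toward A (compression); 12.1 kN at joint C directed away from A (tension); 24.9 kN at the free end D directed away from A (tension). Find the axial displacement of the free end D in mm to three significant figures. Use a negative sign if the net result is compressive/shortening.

1.04 mm

Internal axial forces (sectioning from the free end, tension +): N_CD = 24.9 kN, N_BC = 37 kN, N_AB = 20 kN.
A_CD = 257.1 mm².
δ_AB = 20000·175/(1260·11400) = 0.2437 mm
δ_BC = 37000·419/(2690·192000) = 0.03002 mm
δ_CD = 24900·835/(257.1·106000) = 0.763 mm
δ = Σδ_i = 1.037 mm.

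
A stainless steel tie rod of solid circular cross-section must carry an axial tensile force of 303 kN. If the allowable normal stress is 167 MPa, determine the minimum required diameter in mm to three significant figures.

Required area A ≥ P/σ_allow = 303000/167 = 1814 mm².
For a solid circular section, d ≥ √(4A/π) = 48.06 mm.

48.1 mm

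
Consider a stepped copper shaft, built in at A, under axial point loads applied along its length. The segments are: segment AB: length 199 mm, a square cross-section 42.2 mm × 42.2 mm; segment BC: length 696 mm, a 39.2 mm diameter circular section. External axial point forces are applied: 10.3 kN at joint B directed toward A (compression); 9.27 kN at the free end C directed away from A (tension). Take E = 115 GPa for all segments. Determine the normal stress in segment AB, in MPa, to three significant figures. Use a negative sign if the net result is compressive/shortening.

Internal axial forces (sectioning from the free end, tension +): N_BC = 9.27 kN, N_AB = -1.03 kN.
A_AB = 1781 mm².
σ_AB = N_AB/A_AB = -1030/1781 = -0.5784 MPa.

-0.578 MPa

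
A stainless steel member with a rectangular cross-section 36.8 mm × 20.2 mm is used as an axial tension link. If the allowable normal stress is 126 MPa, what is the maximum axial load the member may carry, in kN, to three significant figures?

93.7 kN

A = 743.4 mm².
P_max = σ_allow · A = 126 · 743.4 = 93660 N = 93.66 kN.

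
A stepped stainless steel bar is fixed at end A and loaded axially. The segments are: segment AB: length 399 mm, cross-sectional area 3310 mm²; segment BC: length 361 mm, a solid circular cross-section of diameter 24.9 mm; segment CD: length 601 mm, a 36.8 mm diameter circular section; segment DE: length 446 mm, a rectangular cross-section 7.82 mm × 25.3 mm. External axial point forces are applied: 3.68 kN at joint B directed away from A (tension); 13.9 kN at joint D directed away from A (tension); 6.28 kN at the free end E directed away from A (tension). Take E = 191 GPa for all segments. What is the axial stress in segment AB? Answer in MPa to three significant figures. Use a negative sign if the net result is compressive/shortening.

Internal axial forces (sectioning from the free end, tension +): N_DE = 6.28 kN, N_CD = 20.18 kN, N_BC = 20.18 kN, N_AB = 23.86 kN.
σ_AB = N_AB/A_AB = 23860/3310 = 7.208 MPa.

7.21 MPa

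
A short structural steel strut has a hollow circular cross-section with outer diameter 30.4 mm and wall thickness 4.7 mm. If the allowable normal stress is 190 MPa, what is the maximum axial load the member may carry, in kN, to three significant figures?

72.1 kN

A = 379.5 mm².
P_max = σ_allow · A = 190 · 379.5 = 72100 N = 72.1 kN.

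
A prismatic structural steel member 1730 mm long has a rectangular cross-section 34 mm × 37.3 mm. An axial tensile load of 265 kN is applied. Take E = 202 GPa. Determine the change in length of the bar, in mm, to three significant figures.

1.79 mm

A = 1268 mm².
δ_mech = NL/(AE) = 265000·1730/(1268·202000) = 1.79 mm.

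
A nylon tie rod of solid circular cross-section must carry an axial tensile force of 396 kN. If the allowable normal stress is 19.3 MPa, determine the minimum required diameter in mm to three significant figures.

162 mm

Required area A ≥ P/σ_allow = 396000/19.3 = 20520 mm².
For a solid circular section, d ≥ √(4A/π) = 161.6 mm.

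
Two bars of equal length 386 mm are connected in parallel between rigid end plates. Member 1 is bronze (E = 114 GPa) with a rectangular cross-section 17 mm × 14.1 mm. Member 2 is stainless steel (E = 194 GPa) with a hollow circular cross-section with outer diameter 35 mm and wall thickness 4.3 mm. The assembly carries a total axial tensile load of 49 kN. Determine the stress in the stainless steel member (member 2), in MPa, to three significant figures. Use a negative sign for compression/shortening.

A_1 = 239.7 mm².
A_2 = 414.7 mm².
Equal strain + equilibrium ⇒ each member carries load in proportion to AE: A₁E₁ = 27330000 N, A₂E₂ = 80460000 N, ΣAE = 107800000 N.
σ₂ = P·E₂/ΣAE = 49000·194000/107800000 = 88.2 MPa.

88.2 MPa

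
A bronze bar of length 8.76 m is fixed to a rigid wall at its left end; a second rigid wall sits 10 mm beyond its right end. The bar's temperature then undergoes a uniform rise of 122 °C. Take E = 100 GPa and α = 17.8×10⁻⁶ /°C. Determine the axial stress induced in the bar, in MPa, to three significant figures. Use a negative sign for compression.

-103 MPa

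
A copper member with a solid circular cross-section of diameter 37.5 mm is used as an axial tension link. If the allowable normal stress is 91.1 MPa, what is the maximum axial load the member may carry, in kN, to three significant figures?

101 kN

A = 1104 mm².
P_max = σ_allow · A = 91.1 · 1104 = 100600 N = 100.6 kN.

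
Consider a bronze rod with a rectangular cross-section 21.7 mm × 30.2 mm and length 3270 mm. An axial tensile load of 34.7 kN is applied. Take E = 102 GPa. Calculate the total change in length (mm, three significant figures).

A = 655.3 mm².
δ_mech = NL/(AE) = 34700·3270/(655.3·102000) = 1.698 mm.

1.70 mm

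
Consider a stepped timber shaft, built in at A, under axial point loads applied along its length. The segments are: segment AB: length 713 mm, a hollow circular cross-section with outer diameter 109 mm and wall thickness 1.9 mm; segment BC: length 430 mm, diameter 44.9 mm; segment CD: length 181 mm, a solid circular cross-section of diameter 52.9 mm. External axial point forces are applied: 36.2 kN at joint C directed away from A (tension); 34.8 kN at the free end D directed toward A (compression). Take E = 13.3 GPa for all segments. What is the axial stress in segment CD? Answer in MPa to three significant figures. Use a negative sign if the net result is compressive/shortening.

Internal axial forces (sectioning from the free end, tension +): N_CD = -34.8 kN, N_BC = 1.4 kN, N_AB = 1.4 kN.
A_CD = 2198 mm².
σ_CD = N_CD/A_CD = -34800/2198 = -15.83 MPa.

-15.8 MPa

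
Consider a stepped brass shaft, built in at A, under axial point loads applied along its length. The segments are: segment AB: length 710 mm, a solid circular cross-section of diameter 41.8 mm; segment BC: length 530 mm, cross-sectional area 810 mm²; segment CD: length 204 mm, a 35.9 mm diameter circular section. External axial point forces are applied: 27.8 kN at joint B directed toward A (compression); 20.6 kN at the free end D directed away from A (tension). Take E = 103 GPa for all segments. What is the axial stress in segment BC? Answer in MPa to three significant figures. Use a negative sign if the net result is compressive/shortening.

Internal axial forces (sectioning from the free end, tension +): N_CD = 20.6 kN, N_BC = 20.6 kN, N_AB = -7.2 kN.
σ_BC = N_BC/A_BC = 20600/810 = 25.43 MPa.

25.4 MPa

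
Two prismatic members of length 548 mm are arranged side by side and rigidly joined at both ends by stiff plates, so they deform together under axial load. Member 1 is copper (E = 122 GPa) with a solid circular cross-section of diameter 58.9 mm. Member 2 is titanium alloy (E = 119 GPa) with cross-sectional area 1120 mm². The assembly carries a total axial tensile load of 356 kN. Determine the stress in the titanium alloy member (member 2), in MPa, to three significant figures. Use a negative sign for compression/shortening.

91.0 MPa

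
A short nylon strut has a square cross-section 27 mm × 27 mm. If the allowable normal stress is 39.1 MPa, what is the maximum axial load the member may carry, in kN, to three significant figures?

A = 729 mm².
P_max = σ_allow · A = 39.1 · 729 = 28500 N = 28.5 kN.

28.5 kN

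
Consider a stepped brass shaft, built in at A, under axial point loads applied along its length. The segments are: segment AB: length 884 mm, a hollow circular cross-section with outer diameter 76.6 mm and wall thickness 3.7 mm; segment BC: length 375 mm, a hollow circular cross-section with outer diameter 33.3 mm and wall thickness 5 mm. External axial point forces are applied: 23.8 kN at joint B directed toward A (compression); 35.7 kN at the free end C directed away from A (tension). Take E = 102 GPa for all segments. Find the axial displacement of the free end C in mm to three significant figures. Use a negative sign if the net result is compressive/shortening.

0.417 mm

Internal axial forces (sectioning from the free end, tension +): N_BC = 35.7 kN, N_AB = 11.9 kN.
A_AB = 847.4 mm².
A_BC = 444.5 mm².
δ_AB = 11900·884/(847.4·102000) = 0.1217 mm
δ_BC = 35700·375/(444.5·102000) = 0.2953 mm
δ = Σδ_i = 0.417 mm.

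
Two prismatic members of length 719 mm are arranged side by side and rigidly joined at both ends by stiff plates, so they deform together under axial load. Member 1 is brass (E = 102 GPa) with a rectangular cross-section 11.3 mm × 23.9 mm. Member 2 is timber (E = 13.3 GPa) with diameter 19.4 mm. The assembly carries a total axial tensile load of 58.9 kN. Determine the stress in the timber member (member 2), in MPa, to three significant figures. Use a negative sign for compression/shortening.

A_1 = 270.1 mm².
A_2 = 295.6 mm².
Equal strain + equilibrium ⇒ each member carries load in proportion to AE: A₁E₁ = 27550000 N, A₂E₂ = 3931000 N, ΣAE = 31480000 N.
σ₂ = P·E₂/ΣAE = 58900·13300/31480000 = 24.89 MPa.

24.9 MPa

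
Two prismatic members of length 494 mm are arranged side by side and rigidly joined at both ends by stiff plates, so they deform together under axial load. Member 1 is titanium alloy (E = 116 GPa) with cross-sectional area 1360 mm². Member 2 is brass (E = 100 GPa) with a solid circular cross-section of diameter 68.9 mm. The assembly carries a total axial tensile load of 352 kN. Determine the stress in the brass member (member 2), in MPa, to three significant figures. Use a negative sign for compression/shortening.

66.3 MPa

A_2 = 3728 mm².
Equal strain + equilibrium ⇒ each member carries load in proportion to AE: A₁E₁ = 157800000 N, A₂E₂ = 372800000 N, ΣAE = 530600000 N.
σ₂ = P·E₂/ΣAE = 352000·100000/530600000 = 66.34 MPa.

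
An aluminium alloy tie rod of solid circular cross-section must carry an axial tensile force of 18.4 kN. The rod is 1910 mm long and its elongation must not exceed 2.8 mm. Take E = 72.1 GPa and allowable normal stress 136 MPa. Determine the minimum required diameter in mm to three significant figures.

Required area A ≥ P/σ_allow = 18400/136 = 135.3 mm².
For a solid circular section, d ≥ √(4A/π) = 13.12 mm.
Elongation limit: A ≥ PL/(Eδ_allow) = 18400·1910/(72100·2.8) = 174.1 mm² ⇒ d ≥ 14.89 mm.
The elongation limit governs.

14.9 mm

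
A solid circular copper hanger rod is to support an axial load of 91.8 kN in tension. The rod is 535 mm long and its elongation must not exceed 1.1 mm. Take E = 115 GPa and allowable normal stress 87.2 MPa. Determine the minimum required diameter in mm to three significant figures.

36.6 mm

Required area A ≥ P/σ_allow = 91800/87.2 = 1053 mm².
For a solid circular section, d ≥ √(4A/π) = 36.61 mm.
Elongation limit: A ≥ PL/(Eδ_allow) = 91800·535/(115000·1.1) = 388.2 mm² ⇒ d ≥ 22.23 mm.
The stress limit governs.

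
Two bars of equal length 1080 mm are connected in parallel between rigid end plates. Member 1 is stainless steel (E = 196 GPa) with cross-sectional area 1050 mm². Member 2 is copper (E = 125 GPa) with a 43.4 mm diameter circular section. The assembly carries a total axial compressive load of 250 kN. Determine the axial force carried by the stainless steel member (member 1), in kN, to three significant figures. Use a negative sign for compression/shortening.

A_2 = 1479 mm².
Equal strain + equilibrium ⇒ each member carries load in proportion to AE: A₁E₁ = 205800000 N, A₂E₂ = 184900000 N, ΣAE = 390700000 N.
F₁ = P·A₁E₁/ΣAE = -250000·205800000/390700000 = -131700 N.

-132 kN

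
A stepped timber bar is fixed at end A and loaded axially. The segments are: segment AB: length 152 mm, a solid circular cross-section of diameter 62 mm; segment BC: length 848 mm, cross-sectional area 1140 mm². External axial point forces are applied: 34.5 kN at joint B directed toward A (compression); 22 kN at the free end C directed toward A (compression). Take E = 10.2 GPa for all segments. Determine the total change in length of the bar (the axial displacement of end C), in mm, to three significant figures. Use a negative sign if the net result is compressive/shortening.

Internal axial forces (sectioning from the free end, tension +): N_BC = -22 kN, N_AB = -56.5 kN.
A_AB = 3019 mm².
δ_AB = -56500·152/(3019·10200) = -0.2789 mm
δ_BC = -22000·848/(1140·10200) = -1.604 mm
δ = Σδ_i = -1.883 mm.

-1.88 mm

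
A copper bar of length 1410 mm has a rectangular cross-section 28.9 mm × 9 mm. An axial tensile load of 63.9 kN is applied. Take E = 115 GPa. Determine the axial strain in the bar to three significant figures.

A = 260.1 mm².
σ = N/A = 245.7 MPa; ε = σ/E = 245.7/115000 = 2.136e-03.

0.00214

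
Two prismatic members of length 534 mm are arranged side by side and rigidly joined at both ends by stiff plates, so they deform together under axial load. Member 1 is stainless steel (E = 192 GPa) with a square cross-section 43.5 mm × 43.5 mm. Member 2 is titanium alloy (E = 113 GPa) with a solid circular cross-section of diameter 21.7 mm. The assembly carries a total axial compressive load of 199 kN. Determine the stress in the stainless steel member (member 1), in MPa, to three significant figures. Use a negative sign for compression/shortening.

-94.3 MPa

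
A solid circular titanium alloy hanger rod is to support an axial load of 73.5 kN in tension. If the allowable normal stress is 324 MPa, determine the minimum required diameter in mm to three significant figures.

17.0 mm

Required area A ≥ P/σ_allow = 73500/324 = 226.9 mm².
For a solid circular section, d ≥ √(4A/π) = 17 mm.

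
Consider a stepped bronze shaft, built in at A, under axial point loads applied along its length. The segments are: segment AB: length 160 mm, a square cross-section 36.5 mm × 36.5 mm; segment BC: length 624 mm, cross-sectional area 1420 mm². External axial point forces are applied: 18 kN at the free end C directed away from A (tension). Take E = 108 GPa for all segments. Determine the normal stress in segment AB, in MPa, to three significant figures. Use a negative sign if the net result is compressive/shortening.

13.5 MPa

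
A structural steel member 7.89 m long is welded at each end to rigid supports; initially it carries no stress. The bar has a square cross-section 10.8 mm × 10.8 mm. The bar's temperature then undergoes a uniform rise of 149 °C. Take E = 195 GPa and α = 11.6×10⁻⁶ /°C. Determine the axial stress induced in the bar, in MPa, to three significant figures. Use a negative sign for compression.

-337 MPa

Free thermal expansion αLΔT = 11.6e-6 · 7890 · 149 = 13.64 mm.
The walls impose strain ε = −(13.64)/7890 = -1.7284e-03; σ = Eε = 195000 · -1.7284e-03 = -337 MPa.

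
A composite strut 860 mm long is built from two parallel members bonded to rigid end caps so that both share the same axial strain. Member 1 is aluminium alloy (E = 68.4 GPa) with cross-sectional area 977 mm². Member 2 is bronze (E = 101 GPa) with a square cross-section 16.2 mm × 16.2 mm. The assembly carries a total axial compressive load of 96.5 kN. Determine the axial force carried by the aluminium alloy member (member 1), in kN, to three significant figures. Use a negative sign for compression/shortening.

A_2 = 262.4 mm².
Equal strain + equilibrium ⇒ each member carries load in proportion to AE: A₁E₁ = 66830000 N, A₂E₂ = 26510000 N, ΣAE = 93330000 N.
F₁ = P·A₁E₁/ΣAE = -96500·66830000/93330000 = -69090 N.

-69.1 kN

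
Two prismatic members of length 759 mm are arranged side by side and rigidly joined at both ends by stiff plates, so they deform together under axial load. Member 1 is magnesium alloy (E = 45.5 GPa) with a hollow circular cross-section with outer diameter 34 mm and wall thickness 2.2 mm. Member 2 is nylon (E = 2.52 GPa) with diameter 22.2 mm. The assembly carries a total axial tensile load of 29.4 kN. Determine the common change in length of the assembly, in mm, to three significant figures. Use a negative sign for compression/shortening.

2.03 mm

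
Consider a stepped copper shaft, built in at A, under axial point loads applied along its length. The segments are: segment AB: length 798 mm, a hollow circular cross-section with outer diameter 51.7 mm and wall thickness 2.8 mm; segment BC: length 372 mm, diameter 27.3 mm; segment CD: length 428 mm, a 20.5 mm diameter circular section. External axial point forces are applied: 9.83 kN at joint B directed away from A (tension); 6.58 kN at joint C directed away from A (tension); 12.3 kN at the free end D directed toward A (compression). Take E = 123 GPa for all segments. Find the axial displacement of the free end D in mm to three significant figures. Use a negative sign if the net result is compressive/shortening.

-0.0972 mm

Internal axial forces (sectioning from the free end, tension +): N_CD = -12.3 kN, N_BC = -5.72 kN, N_AB = 4.11 kN.
A_AB = 430.1 mm².
A_BC = 585.3 mm².
A_CD = 330.1 mm².
δ_AB = 4110·798/(430.1·123000) = 0.06199 mm
δ_BC = -5720·372/(585.3·123000) = -0.02955 mm
δ_CD = -12300·428/(330.1·123000) = -0.1297 mm
δ = Σδ_i = -0.09724 mm.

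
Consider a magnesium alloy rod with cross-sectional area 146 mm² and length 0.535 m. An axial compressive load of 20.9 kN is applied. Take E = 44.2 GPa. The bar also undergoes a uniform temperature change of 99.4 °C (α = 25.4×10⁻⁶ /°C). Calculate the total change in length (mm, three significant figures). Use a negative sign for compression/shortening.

-0.382 mm

δ_mech = NL/(AE) = -20900·535/(146·44200) = -1.733 mm.
δ_thermal = αLΔT = 25.4e-6·535·99.4 = 1.351 mm.
δ = δ_mech + δ_thermal = -0.382 mm.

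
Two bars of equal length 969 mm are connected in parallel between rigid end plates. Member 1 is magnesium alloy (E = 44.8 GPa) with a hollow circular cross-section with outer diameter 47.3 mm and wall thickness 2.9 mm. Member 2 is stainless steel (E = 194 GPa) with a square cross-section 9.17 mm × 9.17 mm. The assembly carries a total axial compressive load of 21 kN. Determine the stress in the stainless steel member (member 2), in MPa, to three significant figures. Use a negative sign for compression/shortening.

-118 MPa

A_1 = 404.5 mm².
A_2 = 84.09 mm².
Equal strain + equilibrium ⇒ each member carries load in proportion to AE: A₁E₁ = 18120000 N, A₂E₂ = 16310000 N, ΣAE = 34440000 N.
σ₂ = P·E₂/ΣAE = -21000·194000/34440000 = -118.3 MPa.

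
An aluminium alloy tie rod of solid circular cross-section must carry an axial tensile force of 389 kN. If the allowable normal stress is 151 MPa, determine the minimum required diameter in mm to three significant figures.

57.3 mm

Required area A ≥ P/σ_allow = 389000/151 = 2576 mm².
For a solid circular section, d ≥ √(4A/π) = 57.27 mm.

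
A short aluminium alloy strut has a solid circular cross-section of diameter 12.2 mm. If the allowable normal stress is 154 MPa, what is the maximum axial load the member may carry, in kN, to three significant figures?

A = 116.9 mm².
P_max = σ_allow · A = 154 · 116.9 = 18000 N = 18 kN.

18.0 kN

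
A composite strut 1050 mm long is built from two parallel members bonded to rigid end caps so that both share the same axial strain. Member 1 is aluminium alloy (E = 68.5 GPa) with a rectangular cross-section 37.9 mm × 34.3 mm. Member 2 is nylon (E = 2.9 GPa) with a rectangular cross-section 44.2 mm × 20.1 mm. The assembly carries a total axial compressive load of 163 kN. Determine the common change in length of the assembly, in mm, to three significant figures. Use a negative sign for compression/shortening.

-1.87 mm

A_1 = 1300 mm².
A_2 = 888.4 mm².
Equal strain + equilibrium ⇒ each member carries load in proportion to AE: A₁E₁ = 89050000 N, A₂E₂ = 2576000 N, ΣAE = 91620000 N.
δ = PL/ΣAE = -163000·1050/91620000 = -1.868 mm.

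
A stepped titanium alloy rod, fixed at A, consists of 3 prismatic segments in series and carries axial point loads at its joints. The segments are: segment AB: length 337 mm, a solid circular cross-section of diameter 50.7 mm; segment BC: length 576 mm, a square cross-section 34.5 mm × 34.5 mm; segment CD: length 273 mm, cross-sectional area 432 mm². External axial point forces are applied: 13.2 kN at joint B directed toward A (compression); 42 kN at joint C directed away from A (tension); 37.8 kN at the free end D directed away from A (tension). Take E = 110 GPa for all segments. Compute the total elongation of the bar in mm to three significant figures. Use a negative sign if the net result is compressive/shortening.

Internal axial forces (sectioning from the free end, tension +): N_CD = 37.8 kN, N_BC = 79.8 kN, N_AB = 66.6 kN.
A_AB = 2019 mm².
A_BC = 1190 mm².
δ_AB = 66600·337/(2019·110000) = 0.1011 mm
δ_BC = 79800·576/(1190·110000) = 0.3511 mm
δ_CD = 37800·273/(432·110000) = 0.2172 mm
δ = Σδ_i = 0.6693 mm.

0.669 mm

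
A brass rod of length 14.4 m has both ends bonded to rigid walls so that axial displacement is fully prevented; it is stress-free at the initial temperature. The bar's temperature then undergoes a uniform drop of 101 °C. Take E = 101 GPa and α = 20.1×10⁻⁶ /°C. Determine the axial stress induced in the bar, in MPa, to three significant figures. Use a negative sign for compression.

Free thermal expansion αLΔT = 20.1e-6 · 14400 · -101 = -29.23 mm.
The walls impose strain ε = −(-29.23)/14400 = 2.0301e-03; σ = Eε = 101000 · 2.0301e-03 = 205 MPa.

205 MPa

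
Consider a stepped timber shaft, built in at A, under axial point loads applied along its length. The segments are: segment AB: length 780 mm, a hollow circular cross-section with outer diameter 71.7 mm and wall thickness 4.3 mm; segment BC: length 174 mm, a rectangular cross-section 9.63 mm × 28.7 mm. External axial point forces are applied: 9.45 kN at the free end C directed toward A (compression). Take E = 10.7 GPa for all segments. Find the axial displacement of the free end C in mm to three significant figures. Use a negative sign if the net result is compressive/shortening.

-1.31 mm

Internal axial forces (sectioning from the free end, tension +): N_BC = -9.45 kN, N_AB = -9.45 kN.
A_AB = 910.5 mm².
A_BC = 276.4 mm².
δ_AB = -9450·780/(910.5·10700) = -0.7566 mm
δ_BC = -9450·174/(276.4·10700) = -0.556 mm
δ = Σδ_i = -1.313 mm.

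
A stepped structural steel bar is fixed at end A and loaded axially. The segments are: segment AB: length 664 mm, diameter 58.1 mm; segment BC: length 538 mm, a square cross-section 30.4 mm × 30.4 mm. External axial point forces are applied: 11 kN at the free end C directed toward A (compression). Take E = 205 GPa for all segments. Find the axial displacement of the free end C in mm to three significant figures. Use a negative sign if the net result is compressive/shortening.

Internal axial forces (sectioning from the free end, tension +): N_BC = -11 kN, N_AB = -11 kN.
A_AB = 2651 mm².
A_BC = 924.2 mm².
δ_AB = -11000·664/(2651·205000) = -0.01344 mm
δ_BC = -11000·538/(924.2·205000) = -0.03124 mm
δ = Σδ_i = -0.04468 mm.

-0.0447 mm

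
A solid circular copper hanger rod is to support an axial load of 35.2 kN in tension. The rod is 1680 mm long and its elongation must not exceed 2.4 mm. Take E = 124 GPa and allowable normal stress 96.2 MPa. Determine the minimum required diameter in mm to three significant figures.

Required area A ≥ P/σ_allow = 35200/96.2 = 365.9 mm².
For a solid circular section, d ≥ √(4A/π) = 21.58 mm.
Elongation limit: A ≥ PL/(Eδ_allow) = 35200·1680/(124000·2.4) = 198.7 mm² ⇒ d ≥ 15.91 mm.
The stress limit governs.

21.6 mm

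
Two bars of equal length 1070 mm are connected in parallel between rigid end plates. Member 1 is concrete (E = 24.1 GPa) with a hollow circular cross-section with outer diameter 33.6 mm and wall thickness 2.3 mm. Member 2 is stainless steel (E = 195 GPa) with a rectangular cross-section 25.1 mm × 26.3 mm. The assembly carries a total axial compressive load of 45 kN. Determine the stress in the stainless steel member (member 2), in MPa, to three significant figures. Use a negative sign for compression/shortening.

A_1 = 226.2 mm².
A_2 = 660.1 mm².
Equal strain + equilibrium ⇒ each member carries load in proportion to AE: A₁E₁ = 5451000 N, A₂E₂ = 128700000 N, ΣAE = 134200000 N.
σ₂ = P·E₂/ΣAE = -45000·195000/134200000 = -65.4 MPa.

-65.4 MPa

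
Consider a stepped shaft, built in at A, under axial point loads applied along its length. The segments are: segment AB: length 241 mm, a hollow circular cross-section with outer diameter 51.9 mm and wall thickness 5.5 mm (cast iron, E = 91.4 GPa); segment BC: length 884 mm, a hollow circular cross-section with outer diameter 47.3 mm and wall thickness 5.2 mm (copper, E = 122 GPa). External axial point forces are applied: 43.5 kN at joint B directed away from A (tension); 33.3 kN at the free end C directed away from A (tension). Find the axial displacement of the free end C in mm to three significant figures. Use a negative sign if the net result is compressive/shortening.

0.603 mm

Internal axial forces (sectioning from the free end, tension +): N_BC = 33.3 kN, N_AB = 76.8 kN.
A_AB = 801.7 mm².
A_BC = 687.8 mm².
δ_AB = 76800·241/(801.7·91400) = 0.2526 mm
δ_BC = 33300·884/(687.8·122000) = 0.3508 mm
δ = Σδ_i = 0.6034 mm.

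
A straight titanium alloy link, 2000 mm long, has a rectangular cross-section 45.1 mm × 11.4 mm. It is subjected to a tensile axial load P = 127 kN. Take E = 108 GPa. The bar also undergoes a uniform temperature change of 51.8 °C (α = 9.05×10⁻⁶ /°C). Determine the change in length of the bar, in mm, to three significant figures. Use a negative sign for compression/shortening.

5.51 mm

A = 514.1 mm².
δ_mech = NL/(AE) = 127000·2000/(514.1·108000) = 4.574 mm.
δ_thermal = αLΔT = 9.05e-6·2000·51.8 = 0.9376 mm.
δ = δ_mech + δ_thermal = 5.512 mm.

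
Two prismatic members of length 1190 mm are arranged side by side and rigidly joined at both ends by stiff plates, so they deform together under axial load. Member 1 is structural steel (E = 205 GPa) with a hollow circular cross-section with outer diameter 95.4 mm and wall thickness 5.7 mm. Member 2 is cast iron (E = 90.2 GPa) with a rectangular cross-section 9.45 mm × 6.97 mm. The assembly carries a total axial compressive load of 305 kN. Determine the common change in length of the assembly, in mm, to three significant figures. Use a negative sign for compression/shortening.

A_1 = 1606 mm².
A_2 = 65.87 mm².
Equal strain + equilibrium ⇒ each member carries load in proportion to AE: A₁E₁ = 329300000 N, A₂E₂ = 5941000 N, ΣAE = 335200000 N.
δ = PL/ΣAE = -305000·1190/335200000 = -1.083 mm.

-1.08 mm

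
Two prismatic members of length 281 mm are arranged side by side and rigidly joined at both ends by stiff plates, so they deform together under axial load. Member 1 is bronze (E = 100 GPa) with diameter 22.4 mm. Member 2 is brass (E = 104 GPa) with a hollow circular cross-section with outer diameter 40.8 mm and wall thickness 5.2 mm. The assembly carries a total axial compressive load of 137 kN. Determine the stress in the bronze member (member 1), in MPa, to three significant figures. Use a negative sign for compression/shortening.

-137 MPa

A_1 = 394.1 mm².
A_2 = 581.6 mm².
Equal strain + equilibrium ⇒ each member carries load in proportion to AE: A₁E₁ = 39410000 N, A₂E₂ = 60480000 N, ΣAE = 99890000 N.
σ₁ = P·E₁/ΣAE = -137000·100000/99890000 = -137.1 MPa.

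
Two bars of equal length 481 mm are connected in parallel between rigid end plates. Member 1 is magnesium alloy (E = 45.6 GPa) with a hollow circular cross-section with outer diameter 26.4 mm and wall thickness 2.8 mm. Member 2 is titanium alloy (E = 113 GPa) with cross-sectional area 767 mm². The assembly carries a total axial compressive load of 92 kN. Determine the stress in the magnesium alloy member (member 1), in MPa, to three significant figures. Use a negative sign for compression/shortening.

-43.6 MPa

A_1 = 207.6 mm².
Equal strain + equilibrium ⇒ each member carries load in proportion to AE: A₁E₁ = 9466000 N, A₂E₂ = 86670000 N, ΣAE = 96140000 N.
σ₁ = P·E₁/ΣAE = -92000·45600/96140000 = -43.64 MPa.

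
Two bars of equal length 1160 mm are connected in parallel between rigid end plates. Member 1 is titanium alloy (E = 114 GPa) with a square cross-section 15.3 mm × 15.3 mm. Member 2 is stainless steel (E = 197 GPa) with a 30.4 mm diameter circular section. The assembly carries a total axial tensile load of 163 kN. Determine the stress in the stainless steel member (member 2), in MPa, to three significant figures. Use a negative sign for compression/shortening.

A_1 = 234.1 mm².
A_2 = 725.8 mm².
Equal strain + equilibrium ⇒ each member carries load in proportion to AE: A₁E₁ = 26690000 N, A₂E₂ = 143000000 N, ΣAE = 169700000 N.
σ₂ = P·E₂/ΣAE = 163000·197000/169700000 = 189.2 MPa.

189 MPa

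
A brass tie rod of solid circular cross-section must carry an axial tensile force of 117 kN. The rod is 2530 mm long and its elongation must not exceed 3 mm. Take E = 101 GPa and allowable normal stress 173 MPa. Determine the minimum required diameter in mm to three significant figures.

Required area A ≥ P/σ_allow = 117000/173 = 676.3 mm².
For a solid circular section, d ≥ √(4A/π) = 29.34 mm.
Elongation limit: A ≥ PL/(Eδ_allow) = 117000·2530/(101000·3) = 976.9 mm² ⇒ d ≥ 35.27 mm.
The elongation limit governs.

35.3 mm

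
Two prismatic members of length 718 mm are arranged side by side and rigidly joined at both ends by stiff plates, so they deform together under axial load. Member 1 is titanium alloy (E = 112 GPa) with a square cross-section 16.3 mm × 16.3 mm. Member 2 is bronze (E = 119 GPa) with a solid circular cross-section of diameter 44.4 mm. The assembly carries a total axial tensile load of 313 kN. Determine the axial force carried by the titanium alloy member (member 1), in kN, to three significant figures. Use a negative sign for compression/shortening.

43.5 kN

A_1 = 265.7 mm².
A_2 = 1548 mm².
Equal strain + equilibrium ⇒ each member carries load in proportion to AE: A₁E₁ = 29760000 N, A₂E₂ = 184200000 N, ΣAE = 214000000 N.
F₁ = P·A₁E₁/ΣAE = 313000·29760000/214000000 = 43520 N.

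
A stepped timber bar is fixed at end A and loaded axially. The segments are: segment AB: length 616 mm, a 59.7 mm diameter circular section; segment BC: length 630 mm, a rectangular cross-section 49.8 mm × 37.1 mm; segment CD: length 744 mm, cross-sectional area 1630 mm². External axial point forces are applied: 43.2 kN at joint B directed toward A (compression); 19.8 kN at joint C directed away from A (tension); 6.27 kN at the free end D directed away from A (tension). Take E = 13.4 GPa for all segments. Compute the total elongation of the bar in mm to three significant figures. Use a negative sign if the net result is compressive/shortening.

0.596 mm

Internal axial forces (sectioning from the free end, tension +): N_CD = 6.27 kN, N_BC = 26.07 kN, N_AB = -17.13 kN.
A_AB = 2799 mm².
A_BC = 1848 mm².
δ_AB = -17130·616/(2799·13400) = -0.2813 mm
δ_BC = 26070·630/(1848·13400) = 0.6634 mm
δ_CD = 6270·744/(1630·13400) = 0.2136 mm
δ = Σδ_i = 0.5957 mm.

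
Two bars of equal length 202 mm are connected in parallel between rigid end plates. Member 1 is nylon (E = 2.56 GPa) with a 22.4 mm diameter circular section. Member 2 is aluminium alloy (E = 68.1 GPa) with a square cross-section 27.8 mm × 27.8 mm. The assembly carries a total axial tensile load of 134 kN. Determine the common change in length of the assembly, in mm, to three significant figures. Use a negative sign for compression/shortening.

A_1 = 394.1 mm².
A_2 = 772.8 mm².
Equal strain + equilibrium ⇒ each member carries load in proportion to AE: A₁E₁ = 1009000 N, A₂E₂ = 52630000 N, ΣAE = 53640000 N.
δ = PL/ΣAE = 134000·202/53640000 = 0.5046 mm.

0.505 mm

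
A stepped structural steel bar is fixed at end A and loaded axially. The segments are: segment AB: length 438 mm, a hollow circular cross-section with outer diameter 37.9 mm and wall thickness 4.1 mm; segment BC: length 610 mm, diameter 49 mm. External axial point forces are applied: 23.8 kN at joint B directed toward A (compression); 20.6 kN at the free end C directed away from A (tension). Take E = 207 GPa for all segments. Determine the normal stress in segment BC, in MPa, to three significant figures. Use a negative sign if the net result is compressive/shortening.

10.9 MPa

Internal axial forces (sectioning from the free end, tension +): N_BC = 20.6 kN, N_AB = -3.2 kN.
A_BC = 1886 mm².
σ_BC = N_BC/A_BC = 20600/1886 = 10.92 MPa.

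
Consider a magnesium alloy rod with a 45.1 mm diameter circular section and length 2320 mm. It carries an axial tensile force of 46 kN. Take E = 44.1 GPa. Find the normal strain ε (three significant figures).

A = 1598 mm².
σ = N/A = 28.79 MPa; ε = σ/E = 28.79/44100 = 6.529e-04.

6.53e-04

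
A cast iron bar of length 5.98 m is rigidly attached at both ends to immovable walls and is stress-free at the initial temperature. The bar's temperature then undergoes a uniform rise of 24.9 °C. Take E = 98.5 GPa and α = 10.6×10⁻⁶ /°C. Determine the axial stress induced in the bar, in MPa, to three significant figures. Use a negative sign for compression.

-26.0 MPa

Free thermal expansion αLΔT = 10.6e-6 · 5980 · 24.9 = 1.578 mm.
The walls impose strain ε = −(1.578)/5980 = -2.6394e-04; σ = Eε = 98500 · -2.6394e-04 = -26 MPa.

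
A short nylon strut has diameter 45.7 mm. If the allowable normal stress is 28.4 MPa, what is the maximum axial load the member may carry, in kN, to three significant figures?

A = 1640 mm².
P_max = σ_allow · A = 28.4 · 1640 = 46580 N = 46.58 kN.

46.6 kN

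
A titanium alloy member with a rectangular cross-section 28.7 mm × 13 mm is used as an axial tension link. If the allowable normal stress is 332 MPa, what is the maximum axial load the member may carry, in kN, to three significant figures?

124 kN

A = 373.1 mm².
P_max = σ_allow · A = 332 · 373.1 = 123900 N = 123.9 kN.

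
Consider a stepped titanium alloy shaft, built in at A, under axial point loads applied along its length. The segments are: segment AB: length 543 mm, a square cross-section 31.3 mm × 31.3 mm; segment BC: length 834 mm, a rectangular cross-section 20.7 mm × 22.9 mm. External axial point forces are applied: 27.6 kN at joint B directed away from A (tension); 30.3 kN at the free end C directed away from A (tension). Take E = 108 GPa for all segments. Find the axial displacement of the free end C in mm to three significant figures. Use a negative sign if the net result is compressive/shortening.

Internal axial forces (sectioning from the free end, tension +): N_BC = 30.3 kN, N_AB = 57.9 kN.
A_AB = 979.7 mm².
A_BC = 474 mm².
δ_AB = 57900·543/(979.7·108000) = 0.2971 mm
δ_BC = 30300·834/(474·108000) = 0.4936 mm
δ = Σδ_i = 0.7907 mm.

0.791 mm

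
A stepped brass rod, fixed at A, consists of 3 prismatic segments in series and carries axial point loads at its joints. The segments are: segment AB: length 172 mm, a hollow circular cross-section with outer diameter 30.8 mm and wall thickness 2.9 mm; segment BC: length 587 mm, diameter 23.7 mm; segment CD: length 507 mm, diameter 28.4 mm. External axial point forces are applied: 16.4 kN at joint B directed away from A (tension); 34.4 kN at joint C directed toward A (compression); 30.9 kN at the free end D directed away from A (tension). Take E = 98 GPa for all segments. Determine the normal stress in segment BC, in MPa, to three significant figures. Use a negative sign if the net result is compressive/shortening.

-7.93 MPa

Internal axial forces (sectioning from the free end, tension +): N_CD = 30.9 kN, N_BC = -3.5 kN, N_AB = 12.9 kN.
A_BC = 441.2 mm².
σ_BC = N_BC/A_BC = -3500/441.2 = -7.934 MPa.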